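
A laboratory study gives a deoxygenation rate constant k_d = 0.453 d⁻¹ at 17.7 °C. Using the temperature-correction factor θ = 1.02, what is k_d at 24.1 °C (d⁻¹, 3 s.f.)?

k_d ≈ 0.514 d⁻¹

k_d(T₂) = k_d(T₁) · θ^(T₂−T₁) = 0.453 × 1.02^(24.1−17.7)
= 0.453 × 1.02^6.40 = 0.453 × 1.135 = 0.5142 d⁻¹.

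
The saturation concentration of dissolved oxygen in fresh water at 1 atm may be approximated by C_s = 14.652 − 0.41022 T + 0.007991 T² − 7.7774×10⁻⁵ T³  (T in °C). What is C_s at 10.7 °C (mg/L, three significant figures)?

C_s = 14.652 − 0.41022×10.7 + 0.007991×10.7² − 7.7774×10⁻⁵×10.7³ = 11.08 mg/L.

C_s ≈ 11.1 mg/L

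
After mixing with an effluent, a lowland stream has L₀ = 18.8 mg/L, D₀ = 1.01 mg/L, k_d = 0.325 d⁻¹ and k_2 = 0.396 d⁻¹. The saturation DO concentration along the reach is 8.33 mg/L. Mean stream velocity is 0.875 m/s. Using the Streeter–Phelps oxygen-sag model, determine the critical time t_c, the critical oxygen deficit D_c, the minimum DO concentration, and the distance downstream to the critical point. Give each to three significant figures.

t_c ≈ 2.62 d; D_c ≈ 6.59 mg/L; min DO ≈ 1.74 mg/L; x_c ≈ 198 km

At the critical point dD/dt = 0, so k_d L₀ e^(−k_d t) = k_2 D. Substituting D(t) from the Streeter–Phelps equation and solving for t gives
t_c = ln[(k_2/k_d)(1 − D₀(k_2−k_d)/(k_d L₀))] / (k_2−k_d).
Here k_2−k_d = 0.07100 d⁻¹ and 1 − D₀(k_2−k_d)/(k_d L₀) = 1 − 1.01×0.07100/(0.325×18.8) = 0.9883, so
t_c = ln(1.218 × 0.9883) / 0.07100 = 0.1858 / 0.07100 = 2.617 d.
D_c = (k_d/k_2) L₀ e^(−k_d t_c) = (0.325/0.396) × 18.8 × e^(−0.325×2.617) = 0.8207 × 18.8 × 0.4272 = 6.592 mg/L.
Minimum DO = C_s − D_c = 8.33 − 6.592 = 1.738 mg/L.
x_c = v t_c = 0.875 m/s × 2.617 d × 86400 s/d = 197800 m ≈ 198 km.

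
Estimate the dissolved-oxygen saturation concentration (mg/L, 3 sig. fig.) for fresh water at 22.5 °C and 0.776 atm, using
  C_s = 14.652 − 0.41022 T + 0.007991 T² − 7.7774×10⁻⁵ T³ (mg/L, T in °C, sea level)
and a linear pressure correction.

At sea level: C_s = 14.652 − 0.41022×22.5 + 0.007991×22.5² − 7.7774×10⁻⁵×22.5³ = 8.582 mg/L.
Pressure correction: C_s' = 8.582 × 0.776 = 6.659 mg/L.

C_s ≈ 6.66 mg/L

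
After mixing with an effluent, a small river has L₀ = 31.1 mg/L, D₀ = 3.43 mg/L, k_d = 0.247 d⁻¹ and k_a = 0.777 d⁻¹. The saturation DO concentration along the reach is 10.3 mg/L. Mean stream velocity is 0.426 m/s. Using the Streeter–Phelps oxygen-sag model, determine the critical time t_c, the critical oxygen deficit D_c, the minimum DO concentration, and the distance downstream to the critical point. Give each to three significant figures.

t_c ≈ 1.65 d; D_c ≈ 6.57 mg/L; min DO ≈ 3.73 mg/L; x_c ≈ 60.8 km

With k_a/k_d = 3.146 and 1 − D₀(k_a−k_d)/(k_d L₀) = 0.7633,
t_c = ln(3.146 × 0.7633) / (0.777 − 0.247) = ln(2.401) / 0.5300 = 0.8760/0.5300 = 1.653 d.
D_c = (k_d/k_a) L₀ e^(−k_d t_c) = (0.247/0.777) × 31.1 × e^(−0.247×1.653) = 0.3179 × 31.1 × 0.6648 = 6.573 mg/L.
Minimum DO = C_s − D_c = 10.3 − 6.573 = 3.727 mg/L.
x_c = v t_c = 0.426 m/s × 1.653 d × 86400 s/d = 60840 m ≈ 60.8 km.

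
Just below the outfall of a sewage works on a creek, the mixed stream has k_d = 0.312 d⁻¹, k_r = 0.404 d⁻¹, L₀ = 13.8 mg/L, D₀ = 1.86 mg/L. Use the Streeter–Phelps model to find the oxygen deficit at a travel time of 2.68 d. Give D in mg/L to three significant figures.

D ≈ 5.06 mg/L

k_d L₀/(k_r−k_d) = 0.312×13.8/(0.404−0.312) = 4.306/0.09200 = 46.80 mg/L.
e^(−k_d t) = e^(−0.312×2.680) = 0.4334; e^(−k_r t) = e^(−0.404×2.680) = 0.3387.
D = 46.80 × (0.4334 − 0.3387) + 1.86 × 0.3387 = 4.432 + 0.6299 = 5.062 mg/L.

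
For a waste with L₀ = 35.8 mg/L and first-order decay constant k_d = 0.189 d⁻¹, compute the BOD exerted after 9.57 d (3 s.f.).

y_t = L₀(1 − e^(−k_d t)) = 35.8 × (1 − e^(−0.189×9.57))
= 35.8 × (1 − 0.1639) = 35.8 × 0.8361 = 29.93 mg/L.

y ≈ 29.9 mg/L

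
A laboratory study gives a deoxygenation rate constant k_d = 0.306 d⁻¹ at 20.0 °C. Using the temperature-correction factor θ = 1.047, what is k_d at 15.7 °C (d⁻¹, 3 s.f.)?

k_d ≈ 0.251 d⁻¹

k_d(T₂) = k_d(T₁) · θ^(T₂−T₁) = 0.306 × 1.047^(15.7−20.0)
= 0.306 × 1.047^-4.30 = 0.306 × 0.8208 = 0.2512 d⁻¹.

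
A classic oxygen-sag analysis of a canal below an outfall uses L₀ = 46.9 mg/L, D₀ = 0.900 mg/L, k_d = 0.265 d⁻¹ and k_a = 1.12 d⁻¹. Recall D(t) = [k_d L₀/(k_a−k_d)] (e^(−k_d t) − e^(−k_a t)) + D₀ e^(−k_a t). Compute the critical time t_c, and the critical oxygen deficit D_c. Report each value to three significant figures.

t_c = [1/(k_a−k_d)] ln[(k_a/k_d)(1 − D₀(k_a−k_d)/(k_d L₀))]
= [1/(1.12−0.265)] ln[(1.12/0.265)(1 − 0.900×0.8550/(0.265×46.9))]
= (1/0.8550) ln[4.226 × 0.9381] = 1.170 × ln(3.965) = 1.170 × 1.377 = 1.611 d.
L(t_c) = L₀ e^(−k_d t_c) = 46.9 × 0.6525 = 30.60 mg/L, and at the critical point k_a D_c = k_d L, so D_c = (0.265/1.12) × 30.60 = 7.241 mg/L.

t_c ≈ 1.61 d; D_c ≈ 7.24 mg/L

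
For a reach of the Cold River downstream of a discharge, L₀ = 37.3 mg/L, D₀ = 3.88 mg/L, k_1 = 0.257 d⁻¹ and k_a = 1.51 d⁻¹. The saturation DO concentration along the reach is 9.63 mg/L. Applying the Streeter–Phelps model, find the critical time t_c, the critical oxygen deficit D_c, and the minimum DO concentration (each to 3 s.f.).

t_c ≈ 0.849 d; D_c ≈ 5.10 mg/L; min DO ≈ 4.53 mg/L

At the critical point dD/dt = 0, so k_1 L₀ e^(−k_1 t) = k_a D. Substituting D(t) from the Streeter–Phelps equation and solving for t gives
t_c = ln[(k_a/k_1)(1 − D₀(k_a−k_1)/(k_1 L₀))] / (k_a−k_1).
Here k_a−k_1 = 1.253 d⁻¹ and 1 − D₀(k_a−k_1)/(k_1 L₀) = 1 − 3.88×1.253/(0.257×37.3) = 0.4928, so
t_c = ln(5.875 × 0.4928) / 1.253 = 1.063 / 1.253 = 0.8485 d.
D_c = (k_1/k_a) L₀ e^(−k_1 t_c) = (0.257/1.51) × 37.3 × e^(−0.257×0.8485) = 0.1702 × 37.3 × 0.8041 = 5.105 mg/L.
Minimum DO = C_s − D_c = 9.63 − 5.105 = 4.525 mg/L.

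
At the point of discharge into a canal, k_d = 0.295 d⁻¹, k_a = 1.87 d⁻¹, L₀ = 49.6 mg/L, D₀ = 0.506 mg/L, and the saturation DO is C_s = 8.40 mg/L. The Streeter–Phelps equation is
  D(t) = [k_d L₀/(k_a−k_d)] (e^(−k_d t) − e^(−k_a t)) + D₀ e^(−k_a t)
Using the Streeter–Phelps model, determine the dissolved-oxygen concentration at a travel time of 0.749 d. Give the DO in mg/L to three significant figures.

DO ≈ 3.12 mg/L

k_d L₀/(k_a−k_d) = 0.295×49.6/(1.87−0.295) = 14.63/1.575 = 9.290 mg/L.
e^(−k_d t) = e^(−0.295×0.7490) = 0.8018; e^(−k_a t) = e^(−1.87×0.7490) = 0.2464.
D = 9.290 × (0.8018 − 0.2464) + 0.506 × 0.2464 = 5.159 + 0.1247 = 5.284 mg/L.
DO = C_s − D = 8.40 − 5.284 = 3.116 mg/L.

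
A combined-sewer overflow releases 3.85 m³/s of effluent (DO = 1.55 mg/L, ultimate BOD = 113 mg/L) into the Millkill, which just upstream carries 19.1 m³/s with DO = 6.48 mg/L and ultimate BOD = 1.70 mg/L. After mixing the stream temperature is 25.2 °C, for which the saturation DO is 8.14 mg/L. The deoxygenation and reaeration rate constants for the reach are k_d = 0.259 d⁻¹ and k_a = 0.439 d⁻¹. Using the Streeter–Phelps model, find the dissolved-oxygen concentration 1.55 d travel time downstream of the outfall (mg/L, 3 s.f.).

Mixed DO = (19.1×6.48 + 3.85×1.55)/(19.1+3.85) = 129.7/22.95 = 5.653 mg/L.
Mixed L₀ = (19.1×1.70 + 3.85×113)/(22.95) = 467.5/22.95 = 20.37 mg/L.
Initial deficit D₀ = C_s − DO₀ = 8.14 − 5.653 = 2.487 mg/L.
D(1.55) = [0.259×20.37/(0.439−0.259)](e^(−0.259×1.55) − e^(−0.439×1.55)) + 2.487 e^(−0.439×1.55)
= 29.31 × (0.6693 − 0.5064) + 2.487 × 0.5064 = 6.036 mg/L.
DO = 8.14 − 6.036 = 2.104 mg/L.

DO ≈ 2.10 mg/L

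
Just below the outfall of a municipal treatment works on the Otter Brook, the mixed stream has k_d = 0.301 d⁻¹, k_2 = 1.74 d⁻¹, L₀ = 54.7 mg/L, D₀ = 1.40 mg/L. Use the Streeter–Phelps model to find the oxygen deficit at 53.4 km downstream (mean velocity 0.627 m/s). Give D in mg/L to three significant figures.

Travel time t = x/v = 53.4 km / (0.627 m/s) = 53400 m / 0.627 m/s = 85170 s = 0.9857 d.
k_d L₀/(k_2−k_d) = 0.301×54.7/(1.74−0.301) = 16.46/1.439 = 11.44 mg/L.
e^(−k_d t) = e^(−0.301×0.9857) = 0.7433; e^(−k_2 t) = e^(−1.74×0.9857) = 0.1799.
D = 11.44 × (0.7433 − 0.1799) + 1.40 × 0.1799 = 6.445 + 0.2519 = 6.697 mg/L.

D ≈ 6.70 mg/L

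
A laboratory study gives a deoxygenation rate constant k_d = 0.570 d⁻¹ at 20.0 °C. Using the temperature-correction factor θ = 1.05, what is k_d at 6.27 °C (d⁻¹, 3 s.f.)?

k_d ≈ 0.292 d⁻¹

k_d(T₂) = k_d(T₁) · θ^(T₂−T₁) = 0.570 × 1.05^(6.27−20.0)
= 0.570 × 1.05^-13.7 = 0.570 × 0.5118 = 0.2917 d⁻¹.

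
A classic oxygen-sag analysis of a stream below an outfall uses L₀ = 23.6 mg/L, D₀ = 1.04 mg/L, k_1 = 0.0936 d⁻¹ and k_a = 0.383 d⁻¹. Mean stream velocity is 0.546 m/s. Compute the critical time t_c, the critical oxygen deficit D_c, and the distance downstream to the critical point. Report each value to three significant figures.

t_c = [1/(k_a−k_1)] ln[(k_a/k_1)(1 − D₀(k_a−k_1)/(k_1 L₀))]
= [1/(0.383−0.0936)] ln[(0.383/0.0936)(1 − 1.04×0.2894/(0.0936×23.6))]
= (1/0.2894) ln[4.092 × 0.8637] = 3.455 × ln(3.534) = 3.455 × 1.263 = 4.363 d.
L(t_c) = L₀ e^(−k_1 t_c) = 23.6 × 0.6648 = 15.69 mg/L, and at the critical point k_a D_c = k_1 L, so D_c = (0.0936/0.383) × 15.69 = 3.834 mg/L.
x_c = v t_c = 0.546 m/s × 4.363 d × 86400 s/d = 205800 m ≈ 206 km.

t_c ≈ 4.36 d; D_c ≈ 3.83 mg/L; x_c ≈ 206 km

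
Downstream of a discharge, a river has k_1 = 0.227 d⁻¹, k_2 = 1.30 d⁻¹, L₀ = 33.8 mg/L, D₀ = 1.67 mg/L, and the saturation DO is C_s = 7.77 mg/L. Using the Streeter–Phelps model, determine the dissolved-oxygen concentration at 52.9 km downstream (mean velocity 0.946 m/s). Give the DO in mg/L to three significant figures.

Travel time t = x/v = 52.9 km / (0.946 m/s) = 52900 m / 0.946 m/s = 55920 s = 0.6472 d.
k_1 L₀/(k_2−k_1) = 0.227×33.8/(1.30−0.227) = 7.673/1.073 = 7.151 mg/L.
e^(−k_1 t) = e^(−0.227×0.6472) = 0.8634; e^(−k_2 t) = e^(−1.30×0.6472) = 0.4311.
D = 7.151 × (0.8634 − 0.4311) + 1.67 × 0.4311 = 3.091 + 0.7200 = 3.811 mg/L.
DO = C_s − D = 7.77 − 3.811 = 3.959 mg/L.

DO ≈ 3.96 mg/L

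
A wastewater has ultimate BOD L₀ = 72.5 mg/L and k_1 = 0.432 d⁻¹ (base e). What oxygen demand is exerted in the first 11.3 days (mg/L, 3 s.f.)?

y ≈ 72.0 mg/L

y_t = L₀(1 − e^(−k_1 t)) = 72.5 × (1 − e^(−0.432×11.3))
= 72.5 × (1 − 0.007585) = 72.5 × 0.9924 = 71.95 mg/L.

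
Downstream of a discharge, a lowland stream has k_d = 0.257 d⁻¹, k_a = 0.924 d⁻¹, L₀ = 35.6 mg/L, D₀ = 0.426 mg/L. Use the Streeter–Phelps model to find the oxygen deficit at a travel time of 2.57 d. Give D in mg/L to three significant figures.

D ≈ 5.85 mg/L

k_d L₀/(k_a−k_d) = 0.257×35.6/(0.924−0.257) = 9.149/0.6670 = 13.72 mg/L.
e^(−k_d t) = e^(−0.257×2.570) = 0.5166; e^(−k_a t) = e^(−0.924×2.570) = 0.09304.
D = 13.72 × (0.5166 − 0.09304) + 0.426 × 0.09304 = 5.810 + 0.03964 = 5.850 mg/L.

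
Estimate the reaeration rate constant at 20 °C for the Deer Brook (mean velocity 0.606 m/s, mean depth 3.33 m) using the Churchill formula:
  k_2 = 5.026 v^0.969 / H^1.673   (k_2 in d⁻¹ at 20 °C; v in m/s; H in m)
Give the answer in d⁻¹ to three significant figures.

k_2 ≈ 0.413 d⁻¹

k_2 = 5.026 × 0.606^0.969 / 3.33^1.673 = 5.026 × 0.6155 / 7.483 = 0.4134 d⁻¹.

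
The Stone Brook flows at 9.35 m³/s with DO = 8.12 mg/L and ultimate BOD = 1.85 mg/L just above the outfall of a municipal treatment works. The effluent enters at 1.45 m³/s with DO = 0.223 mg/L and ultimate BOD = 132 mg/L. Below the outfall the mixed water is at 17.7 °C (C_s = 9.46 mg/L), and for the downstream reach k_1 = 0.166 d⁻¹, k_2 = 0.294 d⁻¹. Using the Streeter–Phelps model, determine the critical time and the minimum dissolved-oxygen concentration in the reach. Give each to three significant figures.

t_c ≈ 3.68 d; minimum DO ≈ 3.54 mg/L

Mixed DO = (9.35×8.12 + 1.45×0.223)/(9.35+1.45) = 76.25/10.80 = 7.060 mg/L.
Mixed L₀ = (9.35×1.85 + 1.45×132)/(10.80) = 208.7/10.80 = 19.32 mg/L.
Initial deficit D₀ = C_s − DO₀ = 9.46 − 7.060 = 2.400 mg/L.
t_c = (1/0.1280) ln[(0.294/0.166)(1 − 2.400×0.1280/(0.166×19.32))] = 7.813 × ln(1.601) = 3.679 d.
D_c = (0.166/0.294) × 19.32 × e^(−0.166×3.679) = 0.5646 × 19.32 × 0.5430 = 5.924 mg/L.
Minimum DO = 9.46 − 5.924 = 3.536 mg/L.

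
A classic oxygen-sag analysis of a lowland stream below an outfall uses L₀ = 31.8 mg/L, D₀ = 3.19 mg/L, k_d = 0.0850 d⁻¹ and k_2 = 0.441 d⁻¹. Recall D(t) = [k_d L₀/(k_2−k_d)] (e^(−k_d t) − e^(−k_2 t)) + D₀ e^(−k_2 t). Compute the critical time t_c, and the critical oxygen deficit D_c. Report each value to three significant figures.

t_c ≈ 3.09 d; D_c ≈ 4.71 mg/L

With k_2/k_d = 5.188 and 1 − D₀(k_2−k_d)/(k_d L₀) = 0.5799,
t_c = ln(5.188 × 0.5799) / (0.441 − 0.0850) = ln(3.008) / 0.3560 = 1.101/0.3560 = 3.094 d.
D_c = (k_d/k_2) L₀ e^(−k_d t_c) = (0.0850/0.441) × 31.8 × e^(−0.0850×3.094) = 0.1927 × 31.8 × 0.7688 = 4.712 mg/L.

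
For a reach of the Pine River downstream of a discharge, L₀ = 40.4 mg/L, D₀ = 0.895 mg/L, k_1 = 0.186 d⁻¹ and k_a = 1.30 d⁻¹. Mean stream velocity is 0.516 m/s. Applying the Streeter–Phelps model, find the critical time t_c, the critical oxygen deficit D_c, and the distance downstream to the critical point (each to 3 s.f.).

t_c ≈ 1.62 d; D_c ≈ 4.28 mg/L; x_c ≈ 72.1 km

t_c = [1/(k_a−k_1)] ln[(k_a/k_1)(1 − D₀(k_a−k_1)/(k_1 L₀))]
= [1/(1.30−0.186)] ln[(1.30/0.186)(1 − 0.895×1.114/(0.186×40.4))]
= (1/1.114) ln[6.989 × 0.8673] = 0.8977 × ln(6.062) = 0.8977 × 1.802 = 1.618 d.
L(t_c) = L₀ e^(−k_1 t_c) = 40.4 × 0.7402 = 29.90 mg/L, and at the critical point k_a D_c = k_1 L, so D_c = (0.186/1.30) × 29.90 = 4.278 mg/L.
x_c = v t_c = 0.516 m/s × 1.618 d × 86400 s/d = 72120 m ≈ 72.1 km.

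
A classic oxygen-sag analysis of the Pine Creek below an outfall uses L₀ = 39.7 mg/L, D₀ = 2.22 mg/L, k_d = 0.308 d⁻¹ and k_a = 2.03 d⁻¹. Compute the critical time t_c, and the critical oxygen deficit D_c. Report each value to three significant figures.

t_c ≈ 0.877 d; D_c ≈ 4.60 mg/L

t_c = [1/(k_a−k_d)] ln[(k_a/k_d)(1 − D₀(k_a−k_d)/(k_d L₀))]
= [1/(2.03−0.308)] ln[(2.03/0.308)(1 − 2.22×1.722/(0.308×39.7))]
= (1/1.722) ln[6.591 × 0.6874] = 0.5807 × ln(4.530) = 0.5807 × 1.511 = 0.8773 d.
D_c = (k_d/k_a) L₀ e^(−k_d t_c) = (0.308/2.03) × 39.7 × e^(−0.308×0.8773) = 0.1517 × 39.7 × 0.7632 = 4.597 mg/L.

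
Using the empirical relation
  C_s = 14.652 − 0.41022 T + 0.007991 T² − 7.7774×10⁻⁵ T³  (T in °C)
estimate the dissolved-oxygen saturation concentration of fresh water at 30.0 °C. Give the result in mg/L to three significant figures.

C_s ≈ 7.44 mg/L

C_s = 14.652 − 0.41022×30.0 + 0.007991×30.0² − 7.7774×10⁻⁵×30.0³ = 7.437 mg/L.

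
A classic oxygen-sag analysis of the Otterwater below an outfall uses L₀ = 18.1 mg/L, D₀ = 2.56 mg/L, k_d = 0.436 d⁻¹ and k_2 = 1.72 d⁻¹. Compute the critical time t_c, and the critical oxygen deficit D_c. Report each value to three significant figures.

With k_2/k_d = 3.945 and 1 − D₀(k_2−k_d)/(k_d L₀) = 0.5835,
t_c = ln(3.945 × 0.5835) / (1.72 − 0.436) = ln(2.302) / 1.284 = 0.8337/1.284 = 0.6493 d.
L(t_c) = L₀ e^(−k_d t_c) = 18.1 × 0.7535 = 13.64 mg/L, and at the critical point k_2 D_c = k_d L, so D_c = (0.436/1.72) × 13.64 = 3.457 mg/L.

t_c ≈ 0.649 d; D_c ≈ 3.46 mg/L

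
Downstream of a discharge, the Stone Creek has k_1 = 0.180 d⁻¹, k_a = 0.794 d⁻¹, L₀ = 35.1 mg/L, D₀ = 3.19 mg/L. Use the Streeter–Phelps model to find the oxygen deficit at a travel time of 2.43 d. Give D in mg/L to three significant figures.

k_1 L₀/(k_a−k_1) = 0.180×35.1/(0.794−0.180) = 6.318/0.6140 = 10.29 mg/L.
e^(−k_1 t) = e^(−0.180×2.430) = 0.6457; e^(−k_a t) = e^(−0.794×2.430) = 0.1452.
D = 10.29 × (0.6457 − 0.1452) + 3.19 × 0.1452 = 5.150 + 0.4633 = 5.613 mg/L.

D ≈ 5.61 mg/L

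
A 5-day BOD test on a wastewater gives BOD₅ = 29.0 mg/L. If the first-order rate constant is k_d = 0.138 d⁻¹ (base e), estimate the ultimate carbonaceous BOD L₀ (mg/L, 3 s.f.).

BOD₅ = L₀(1 − e^(−5k_d)) ⇒ L₀ = BOD₅ / (1 − e^(−5×0.138))
= 29.0 / (1 − 0.5016) = 29.0 / 0.4984 = 58.18 mg/L.

L₀ ≈ 58.2 mg/L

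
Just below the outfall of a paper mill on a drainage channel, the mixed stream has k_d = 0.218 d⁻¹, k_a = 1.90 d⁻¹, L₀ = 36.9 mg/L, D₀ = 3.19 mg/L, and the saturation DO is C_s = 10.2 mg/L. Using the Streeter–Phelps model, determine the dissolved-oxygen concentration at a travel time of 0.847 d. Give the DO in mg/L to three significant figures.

DO ≈ 6.54 mg/L

k_d L₀/(k_a−k_d) = 0.218×36.9/(1.90−0.218) = 8.044/1.682 = 4.783 mg/L.
e^(−k_d t) = e^(−0.218×0.8470) = 0.8314; e^(−k_a t) = e^(−1.90×0.8470) = 0.2000.
D = 4.783 × (0.8314 − 0.2000) + 3.19 × 0.2000 = 3.020 + 0.6381 = 3.658 mg/L.
DO = C_s − D = 10.2 − 3.658 = 6.542 mg/L.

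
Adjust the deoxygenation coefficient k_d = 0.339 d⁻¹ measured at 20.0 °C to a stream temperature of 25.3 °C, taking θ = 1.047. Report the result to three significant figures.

k_d ≈ 0.432 d⁻¹

k_d(T₂) = k_d(T₁) · θ^(T₂−T₁) = 0.339 × 1.047^(25.3−20.0)
= 0.339 × 1.047^5.30 = 0.339 × 1.276 = 0.4324 d⁻¹.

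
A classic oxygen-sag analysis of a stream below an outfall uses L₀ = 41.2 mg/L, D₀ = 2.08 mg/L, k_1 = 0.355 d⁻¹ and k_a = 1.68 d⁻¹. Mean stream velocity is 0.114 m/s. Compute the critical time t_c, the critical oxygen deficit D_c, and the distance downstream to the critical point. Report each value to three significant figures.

t_c = [1/(k_a−k_1)] ln[(k_a/k_1)(1 − D₀(k_a−k_1)/(k_1 L₀))]
= [1/(1.68−0.355)] ln[(1.68/0.355)(1 − 2.08×1.325/(0.355×41.2))]
= (1/1.325) ln[4.732 × 0.8116] = 0.7547 × ln(3.841) = 0.7547 × 1.346 = 1.016 d.
D_c = (k_1/k_a) L₀ e^(−k_1 t_c) = (0.355/1.68) × 41.2 × e^(−0.355×1.016) = 0.2113 × 41.2 × 0.6973 = 6.071 mg/L.
x_c = v t_c = 0.114 m/s × 1.016 d × 86400 s/d = 10000 m ≈ 10.0 km.

t_c ≈ 1.02 d; D_c ≈ 6.07 mg/L; x_c ≈ 10.0 km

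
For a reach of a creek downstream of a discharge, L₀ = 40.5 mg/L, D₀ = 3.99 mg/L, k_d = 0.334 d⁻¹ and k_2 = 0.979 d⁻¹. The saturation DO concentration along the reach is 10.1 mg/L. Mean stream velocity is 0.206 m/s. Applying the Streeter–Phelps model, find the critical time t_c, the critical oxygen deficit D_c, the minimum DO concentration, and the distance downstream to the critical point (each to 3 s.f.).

t_c ≈ 1.34 d; D_c ≈ 8.83 mg/L; min DO ≈ 1.27 mg/L; x_c ≈ 23.9 km

t_c = [1/(k_2−k_d)] ln[(k_2/k_d)(1 − D₀(k_2−k_d)/(k_d L₀))]
= [1/(0.979−0.334)] ln[(0.979/0.334)(1 − 3.99×0.6450/(0.334×40.5))]
= (1/0.6450) ln[2.931 × 0.8097] = 1.550 × ln(2.373) = 1.550 × 0.8644 = 1.340 d.
L(t_c) = L₀ e^(−k_d t_c) = 40.5 × 0.6392 = 25.89 mg/L, and at the critical point k_2 D_c = k_d L, so D_c = (0.334/0.979) × 25.89 = 8.831 mg/L.
Minimum DO = C_s − D_c = 10.1 − 8.831 = 1.269 mg/L.
x_c = v t_c = 0.206 m/s × 1.340 d × 86400 s/d = 23850 m ≈ 23.9 km.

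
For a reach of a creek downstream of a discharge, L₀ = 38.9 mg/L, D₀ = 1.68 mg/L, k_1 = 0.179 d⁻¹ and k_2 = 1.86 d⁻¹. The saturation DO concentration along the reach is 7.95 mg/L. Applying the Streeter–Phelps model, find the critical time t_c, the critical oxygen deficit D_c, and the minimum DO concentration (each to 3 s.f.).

t_c ≈ 1.08 d; D_c ≈ 3.08 mg/L; min DO ≈ 4.87 mg/L

t_c = [1/(k_2−k_1)] ln[(k_2/k_1)(1 − D₀(k_2−k_1)/(k_1 L₀))]
= [1/(1.86−0.179)] ln[(1.86/0.179)(1 − 1.68×1.681/(0.179×38.9))]
= (1/1.681) ln[10.39 × 0.5944] = 0.5949 × ln(6.177) = 0.5949 × 1.821 = 1.083 d.
L(t_c) = L₀ e^(−k_1 t_c) = 38.9 × 0.8238 = 32.04 mg/L, and at the critical point k_2 D_c = k_1 L, so D_c = (0.179/1.86) × 32.04 = 3.084 mg/L.
Minimum DO = C_s − D_c = 7.95 − 3.084 = 4.866 mg/L.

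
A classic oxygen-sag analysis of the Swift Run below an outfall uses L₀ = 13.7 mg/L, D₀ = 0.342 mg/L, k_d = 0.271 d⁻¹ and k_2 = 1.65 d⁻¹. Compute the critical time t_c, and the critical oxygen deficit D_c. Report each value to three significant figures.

t_c ≈ 1.21 d; D_c ≈ 1.62 mg/L

t_c = [1/(k_2−k_d)] ln[(k_2/k_d)(1 − D₀(k_2−k_d)/(k_d L₀))]
= [1/(1.65−0.271)] ln[(1.65/0.271)(1 − 0.342×1.379/(0.271×13.7))]
= (1/1.379) ln[6.089 × 0.8730] = 0.7252 × ln(5.315) = 0.7252 × 1.671 = 1.211 d.
L(t_c) = L₀ e^(−k_d t_c) = 13.7 × 0.7201 = 9.866 mg/L, and at the critical point k_2 D_c = k_d L, so D_c = (0.271/1.65) × 9.866 = 1.620 mg/L.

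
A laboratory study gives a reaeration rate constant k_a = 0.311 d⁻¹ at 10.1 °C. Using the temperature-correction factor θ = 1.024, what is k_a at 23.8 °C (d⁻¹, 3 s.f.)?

k_a(T₂) = k_a(T₁) · θ^(T₂−T₁) = 0.311 × 1.024^(23.8−10.1)
= 0.311 × 1.024^13.7 = 0.311 × 1.384 = 0.4304 d⁻¹.

k_a ≈ 0.430 d⁻¹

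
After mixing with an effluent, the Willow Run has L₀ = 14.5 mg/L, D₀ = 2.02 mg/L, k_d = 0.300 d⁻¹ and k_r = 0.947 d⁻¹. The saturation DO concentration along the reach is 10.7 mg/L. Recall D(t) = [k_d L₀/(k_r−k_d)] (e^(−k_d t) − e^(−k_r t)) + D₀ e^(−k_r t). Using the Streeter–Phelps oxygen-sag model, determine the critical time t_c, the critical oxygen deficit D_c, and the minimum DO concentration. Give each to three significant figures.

t_c ≈ 1.22 d; D_c ≈ 3.18 mg/L; min DO ≈ 7.52 mg/L

With k_r/k_d = 3.157 and 1 − D₀(k_r−k_d)/(k_d L₀) = 0.6996,
t_c = ln(3.157 × 0.6996) / (0.947 − 0.300) = ln(2.208) / 0.6470 = 0.7922/0.6470 = 1.224 d.
D_c = (k_d/k_r) L₀ e^(−k_d t_c) = (0.300/0.947) × 14.5 × e^(−0.300×1.224) = 0.3168 × 14.5 × 0.6926 = 3.181 mg/L.
Minimum DO = C_s − D_c = 10.7 − 3.181 = 7.519 mg/L.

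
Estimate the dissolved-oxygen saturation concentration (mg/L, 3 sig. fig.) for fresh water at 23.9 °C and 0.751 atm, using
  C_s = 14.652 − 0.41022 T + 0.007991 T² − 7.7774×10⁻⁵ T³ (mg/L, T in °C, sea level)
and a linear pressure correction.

At sea level: C_s = 14.652 − 0.41022×23.9 + 0.007991×23.9² − 7.7774×10⁻⁵×23.9³ = 8.351 mg/L.
Pressure correction: C_s' = 8.351 × 0.751 = 6.271 mg/L.

C_s ≈ 6.27 mg/L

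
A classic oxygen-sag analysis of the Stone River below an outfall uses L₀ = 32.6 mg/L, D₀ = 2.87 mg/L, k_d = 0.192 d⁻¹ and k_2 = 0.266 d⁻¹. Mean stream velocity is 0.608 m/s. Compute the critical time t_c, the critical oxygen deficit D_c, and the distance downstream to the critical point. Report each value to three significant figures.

t_c ≈ 3.94 d; D_c ≈ 11.0 mg/L; x_c ≈ 207 km

At the critical point dD/dt = 0, so k_d L₀ e^(−k_d t) = k_2 D. Substituting D(t) from the Streeter–Phelps equation and solving for t gives
t_c = ln[(k_2/k_d)(1 − D₀(k_2−k_d)/(k_d L₀))] / (k_2−k_d).
Here k_2−k_d = 0.07400 d⁻¹ and 1 − D₀(k_2−k_d)/(k_d L₀) = 1 − 2.87×0.07400/(0.192×32.6) = 0.9661, so
t_c = ln(1.385 × 0.9661) / 0.07400 = 0.2915 / 0.07400 = 3.939 d.
D_c = (k_d/k_2) L₀ e^(−k_d t_c) = (0.192/0.266) × 32.6 × e^(−0.192×3.939) = 0.7218 × 32.6 × 0.4694 = 11.05 mg/L.
x_c = v t_c = 0.608 m/s × 3.939 d × 86400 s/d = 206900 m ≈ 207 km.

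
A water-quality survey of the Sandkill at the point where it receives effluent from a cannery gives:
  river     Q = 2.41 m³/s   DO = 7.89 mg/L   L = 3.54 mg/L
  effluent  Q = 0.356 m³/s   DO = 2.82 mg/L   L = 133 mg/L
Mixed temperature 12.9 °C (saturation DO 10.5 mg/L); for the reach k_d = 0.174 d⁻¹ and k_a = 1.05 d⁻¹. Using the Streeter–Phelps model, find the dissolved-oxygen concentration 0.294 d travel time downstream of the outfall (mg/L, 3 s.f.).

Mixed DO = (2.41×7.89 + 0.356×2.82)/(2.41+0.356) = 20.02/2.766 = 7.237 mg/L.
Mixed L₀ = (2.41×3.54 + 0.356×133)/(2.766) = 55.88/2.766 = 20.20 mg/L.
Initial deficit D₀ = C_s − DO₀ = 10.5 − 7.237 = 3.263 mg/L.
D(0.294) = [0.174×20.20/(1.05−0.174)](e^(−0.174×0.294) − e^(−1.05×0.294)) + 3.263 e^(−1.05×0.294)
= 4.013 × (0.9501 − 0.7344) + 3.263 × 0.7344 = 3.262 mg/L.
DO = 10.5 − 3.262 = 7.238 mg/L.

DO ≈ 7.24 mg/L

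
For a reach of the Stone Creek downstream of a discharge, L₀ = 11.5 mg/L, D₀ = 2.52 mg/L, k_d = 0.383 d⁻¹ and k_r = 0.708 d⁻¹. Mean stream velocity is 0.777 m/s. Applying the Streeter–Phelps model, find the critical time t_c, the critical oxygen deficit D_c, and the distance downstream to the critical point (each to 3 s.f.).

t_c ≈ 1.26 d; D_c ≈ 3.84 mg/L; x_c ≈ 84.4 km

t_c = [1/(k_r−k_d)] ln[(k_r/k_d)(1 − D₀(k_r−k_d)/(k_d L₀))]
= [1/(0.708−0.383)] ln[(0.708/0.383)(1 − 2.52×0.3250/(0.383×11.5))]
= (1/0.3250) ln[1.849 × 0.8141] = 3.077 × ln(1.505) = 3.077 × 0.4087 = 1.257 d.
L(t_c) = L₀ e^(−k_d t_c) = 11.5 × 0.6178 = 7.105 mg/L, and at the critical point k_r D_c = k_d L, so D_c = (0.383/0.708) × 7.105 = 3.843 mg/L.
x_c = v t_c = 0.777 m/s × 1.257 d × 86400 s/d = 84420 m ≈ 84.4 km.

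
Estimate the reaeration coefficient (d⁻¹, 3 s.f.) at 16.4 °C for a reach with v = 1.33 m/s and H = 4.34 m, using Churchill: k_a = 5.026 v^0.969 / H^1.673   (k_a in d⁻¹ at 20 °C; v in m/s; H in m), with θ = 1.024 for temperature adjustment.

k_a ≈ 0.522 d⁻¹

k_a(20) = 5.026 × 1.33^0.969 / 4.34^1.673 = 5.026 × 1.318 / 11.66 = 0.5685 d⁻¹.
k_a(16.4) = 0.5685 × 1.024^(16.4−20) = 0.5685 × 0.9182 = 0.5220 d⁻¹.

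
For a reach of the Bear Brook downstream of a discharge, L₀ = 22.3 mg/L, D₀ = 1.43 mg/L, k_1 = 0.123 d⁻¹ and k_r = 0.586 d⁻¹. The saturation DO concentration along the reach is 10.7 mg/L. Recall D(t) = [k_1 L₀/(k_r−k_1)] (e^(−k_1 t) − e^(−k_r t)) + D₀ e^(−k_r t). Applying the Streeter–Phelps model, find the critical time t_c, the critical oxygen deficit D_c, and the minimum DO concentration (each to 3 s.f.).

t_c ≈ 2.78 d; D_c ≈ 3.33 mg/L; min DO ≈ 7.37 mg/L

t_c = [1/(k_r−k_1)] ln[(k_r/k_1)(1 − D₀(k_r−k_1)/(k_1 L₀))]
= [1/(0.586−0.123)] ln[(0.586/0.123)(1 − 1.43×0.4630/(0.123×22.3))]
= (1/0.4630) ln[4.764 × 0.7586] = 2.160 × ln(3.614) = 2.160 × 1.285 = 2.775 d.
D_c = (k_1/k_r) L₀ e^(−k_1 t_c) = (0.123/0.586) × 22.3 × e^(−0.123×2.775) = 0.2099 × 22.3 × 0.7108 = 3.327 mg/L.
Minimum DO = C_s − D_c = 10.7 − 3.327 = 7.373 mg/L.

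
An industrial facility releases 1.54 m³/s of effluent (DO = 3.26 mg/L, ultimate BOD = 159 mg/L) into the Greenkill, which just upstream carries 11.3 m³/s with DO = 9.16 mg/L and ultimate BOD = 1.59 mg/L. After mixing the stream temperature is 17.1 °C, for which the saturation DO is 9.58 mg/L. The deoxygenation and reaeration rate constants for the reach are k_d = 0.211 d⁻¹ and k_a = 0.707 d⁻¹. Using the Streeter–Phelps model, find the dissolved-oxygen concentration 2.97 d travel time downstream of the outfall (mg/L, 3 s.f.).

Mixed DO = (11.3×9.16 + 1.54×3.26)/(11.3+1.54) = 108.5/12.84 = 8.452 mg/L.
Mixed L₀ = (11.3×1.59 + 1.54×159)/(12.84) = 262.8/12.84 = 20.47 mg/L.
Initial deficit D₀ = C_s − DO₀ = 9.58 − 8.452 = 1.128 mg/L.
D(2.97) = [0.211×20.47/(0.707−0.211)](e^(−0.211×2.97) − e^(−0.707×2.97)) + 1.128 e^(−0.707×2.97)
= 8.708 × (0.5344 − 0.1225) + 1.128 × 0.1225 = 3.725 mg/L.
DO = 9.58 − 3.725 = 5.855 mg/L.

DO ≈ 5.86 mg/L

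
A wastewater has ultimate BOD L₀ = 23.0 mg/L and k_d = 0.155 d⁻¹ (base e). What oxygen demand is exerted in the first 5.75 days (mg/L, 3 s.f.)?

y ≈ 13.6 mg/L

y_t = L₀(1 − e^(−k_d t)) = 23.0 × (1 − e^(−0.155×5.75))
= 23.0 × (1 − 0.4101) = 23.0 × 0.5899 = 13.57 mg/L.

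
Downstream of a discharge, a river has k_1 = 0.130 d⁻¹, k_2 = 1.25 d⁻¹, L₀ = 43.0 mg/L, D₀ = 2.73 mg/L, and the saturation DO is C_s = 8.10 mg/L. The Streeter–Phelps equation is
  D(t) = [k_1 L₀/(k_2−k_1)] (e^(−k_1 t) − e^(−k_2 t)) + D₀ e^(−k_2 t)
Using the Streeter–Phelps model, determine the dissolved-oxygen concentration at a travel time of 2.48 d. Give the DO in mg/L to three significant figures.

k_1 L₀/(k_2−k_1) = 0.130×43.0/(1.25−0.130) = 5.590/1.120 = 4.991 mg/L.
e^(−k_1 t) = e^(−0.130×2.480) = 0.7244; e^(−k_2 t) = e^(−1.25×2.480) = 0.04505.
D = 4.991 × (0.7244 − 0.04505) + 2.73 × 0.04505 = 3.391 + 0.1230 = 3.514 mg/L.
DO = C_s − D = 8.10 − 3.514 = 4.586 mg/L.

DO ≈ 4.59 mg/L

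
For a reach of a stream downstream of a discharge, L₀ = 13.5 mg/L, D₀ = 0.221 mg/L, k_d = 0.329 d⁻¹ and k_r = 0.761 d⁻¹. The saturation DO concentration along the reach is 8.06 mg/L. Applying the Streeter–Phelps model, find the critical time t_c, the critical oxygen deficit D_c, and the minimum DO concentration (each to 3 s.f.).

With k_r/k_d = 2.313 and 1 − D₀(k_r−k_d)/(k_d L₀) = 0.9785,
t_c = ln(2.313 × 0.9785) / (0.761 − 0.329) = ln(2.263) / 0.4320 = 0.8168/0.4320 = 1.891 d.
D_c = (k_d/k_r) L₀ e^(−k_d t_c) = (0.329/0.761) × 13.5 × e^(−0.329×1.891) = 0.4323 × 13.5 × 0.5368 = 3.133 mg/L.
Minimum DO = C_s − D_c = 8.06 − 3.133 = 4.927 mg/L.

t_c ≈ 1.89 d; D_c ≈ 3.13 mg/L; min DO ≈ 4.93 mg/L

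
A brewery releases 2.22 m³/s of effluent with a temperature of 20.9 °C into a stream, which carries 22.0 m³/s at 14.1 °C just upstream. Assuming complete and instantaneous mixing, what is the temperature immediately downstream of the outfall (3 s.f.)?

14.7 °C

Flow-weighted mixing: C = (Q_r C_r + Q_w C_w)/(Q_r + Q_w)
= (22.0×14.1 + 2.22×20.9)/(22.0 + 2.22) = 356.6/24.22 = 14.72 °C.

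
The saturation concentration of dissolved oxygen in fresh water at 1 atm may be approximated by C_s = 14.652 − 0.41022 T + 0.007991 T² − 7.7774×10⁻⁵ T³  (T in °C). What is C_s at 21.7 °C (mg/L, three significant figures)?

C_s = 14.652 − 0.41022×21.7 + 0.007991×21.7² − 7.7774×10⁻⁵×21.7³ = 8.718 mg/L.

C_s ≈ 8.72 mg/L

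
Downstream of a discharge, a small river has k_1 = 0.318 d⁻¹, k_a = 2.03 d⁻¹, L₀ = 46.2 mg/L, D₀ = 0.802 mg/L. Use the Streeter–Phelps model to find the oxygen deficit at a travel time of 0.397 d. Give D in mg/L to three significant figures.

k_1 L₀/(k_a−k_1) = 0.318×46.2/(2.03−0.318) = 14.69/1.712 = 8.582 mg/L.
e^(−k_1 t) = e^(−0.318×0.3970) = 0.8814; e^(−k_a t) = e^(−2.03×0.3970) = 0.4467.
D = 8.582 × (0.8814 − 0.4467) + 0.802 × 0.4467 = 3.731 + 0.3582 = 4.089 mg/L.

D ≈ 4.09 mg/L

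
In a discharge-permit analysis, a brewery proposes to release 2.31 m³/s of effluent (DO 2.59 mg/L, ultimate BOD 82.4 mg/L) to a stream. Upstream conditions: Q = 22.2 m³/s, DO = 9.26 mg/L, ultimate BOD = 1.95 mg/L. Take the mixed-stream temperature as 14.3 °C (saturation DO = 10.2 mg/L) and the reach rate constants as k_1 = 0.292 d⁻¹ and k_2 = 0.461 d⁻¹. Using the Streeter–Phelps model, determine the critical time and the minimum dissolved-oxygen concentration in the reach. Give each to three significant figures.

t_c ≈ 2.11 d; minimum DO ≈ 6.94 mg/L

Mixed DO = (22.2×9.26 + 2.31×2.59)/(22.2+2.31) = 211.6/24.51 = 8.631 mg/L.
Mixed L₀ = (22.2×1.95 + 2.31×82.4)/(24.51) = 233.6/24.51 = 9.532 mg/L.
Initial deficit D₀ = C_s − DO₀ = 10.2 − 8.631 = 1.569 mg/L.
t_c = (1/0.1690) ln[(0.461/0.292)(1 − 1.569×0.1690/(0.292×9.532))] = 5.917 × ln(1.428) = 2.110 d.
D_c = (0.292/0.461) × 9.532 × e^(−0.292×2.110) = 0.6334 × 9.532 × 0.5401 = 3.261 mg/L.
Minimum DO = 10.2 − 3.261 = 6.939 mg/L.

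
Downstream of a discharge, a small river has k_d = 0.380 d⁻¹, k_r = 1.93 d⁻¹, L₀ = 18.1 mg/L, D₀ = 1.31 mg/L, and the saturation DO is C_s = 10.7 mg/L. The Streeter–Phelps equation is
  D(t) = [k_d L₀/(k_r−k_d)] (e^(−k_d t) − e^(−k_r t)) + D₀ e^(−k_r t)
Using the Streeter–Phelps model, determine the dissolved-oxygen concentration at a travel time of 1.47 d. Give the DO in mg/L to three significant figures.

k_d L₀/(k_r−k_d) = 0.380×18.1/(1.93−0.380) = 6.878/1.550 = 4.437 mg/L.
e^(−k_d t) = e^(−0.380×1.470) = 0.5720; e^(−k_r t) = e^(−1.93×1.470) = 0.05860.
D = 4.437 × (0.5720 − 0.05860) + 1.31 × 0.05860 = 2.278 + 0.07676 = 2.355 mg/L.
DO = C_s − D = 10.7 − 2.355 = 8.345 mg/L.

DO ≈ 8.35 mg/L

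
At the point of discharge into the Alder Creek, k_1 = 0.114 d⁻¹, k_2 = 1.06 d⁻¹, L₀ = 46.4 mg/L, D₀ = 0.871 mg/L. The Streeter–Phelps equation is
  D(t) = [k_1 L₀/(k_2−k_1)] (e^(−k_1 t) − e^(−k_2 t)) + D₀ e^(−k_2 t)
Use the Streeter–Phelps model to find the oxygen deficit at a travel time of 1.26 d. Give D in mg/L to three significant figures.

D ≈ 3.60 mg/L

k_1 L₀/(k_2−k_1) = 0.114×46.4/(1.06−0.114) = 5.290/0.9460 = 5.592 mg/L.
e^(−k_1 t) = e^(−0.114×1.260) = 0.8662; e^(−k_2 t) = e^(−1.06×1.260) = 0.2630.
D = 5.592 × (0.8662 − 0.2630) + 0.871 × 0.2630 = 3.373 + 0.2291 = 3.602 mg/L.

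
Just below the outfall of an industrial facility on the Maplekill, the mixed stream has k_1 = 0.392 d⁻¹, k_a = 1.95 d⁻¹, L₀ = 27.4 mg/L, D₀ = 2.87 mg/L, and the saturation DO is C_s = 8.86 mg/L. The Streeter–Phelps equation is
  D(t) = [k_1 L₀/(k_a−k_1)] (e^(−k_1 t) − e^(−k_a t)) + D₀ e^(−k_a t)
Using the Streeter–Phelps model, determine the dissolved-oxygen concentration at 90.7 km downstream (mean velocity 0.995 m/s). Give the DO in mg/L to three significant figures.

Travel time t = x/v = 90.7 km / (0.995 m/s) = 90700 m / 0.995 m/s = 91160 s = 1.055 d.
k_1 L₀/(k_a−k_1) = 0.392×27.4/(1.95−0.392) = 10.74/1.558 = 6.894 mg/L.
e^(−k_1 t) = e^(−0.392×1.055) = 0.6613; e^(−k_a t) = e^(−1.95×1.055) = 0.1278.
D = 6.894 × (0.6613 − 0.1278) + 2.87 × 0.1278 = 3.678 + 0.3668 = 4.045 mg/L.
DO = C_s − D = 8.86 − 4.045 = 4.815 mg/L.

DO ≈ 4.82 mg/L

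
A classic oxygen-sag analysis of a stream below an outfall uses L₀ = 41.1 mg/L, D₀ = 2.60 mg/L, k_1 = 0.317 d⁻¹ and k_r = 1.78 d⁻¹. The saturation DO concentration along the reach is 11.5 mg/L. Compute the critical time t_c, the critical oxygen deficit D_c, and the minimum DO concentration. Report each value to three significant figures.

With k_r/k_1 = 5.615 and 1 − D₀(k_r−k_1)/(k_1 L₀) = 0.7080,
t_c = ln(5.615 × 0.7080) / (1.78 − 0.317) = ln(3.976) / 1.463 = 1.380/1.463 = 0.9434 d.
D_c = (k_1/k_r) L₀ e^(−k_1 t_c) = (0.317/1.78) × 41.1 × e^(−0.317×0.9434) = 0.1781 × 41.1 × 0.7415 = 5.427 mg/L.
Minimum DO = C_s − D_c = 11.5 − 5.427 = 6.073 mg/L.

t_c ≈ 0.943 d; D_c ≈ 5.43 mg/L; min DO ≈ 6.07 mg/L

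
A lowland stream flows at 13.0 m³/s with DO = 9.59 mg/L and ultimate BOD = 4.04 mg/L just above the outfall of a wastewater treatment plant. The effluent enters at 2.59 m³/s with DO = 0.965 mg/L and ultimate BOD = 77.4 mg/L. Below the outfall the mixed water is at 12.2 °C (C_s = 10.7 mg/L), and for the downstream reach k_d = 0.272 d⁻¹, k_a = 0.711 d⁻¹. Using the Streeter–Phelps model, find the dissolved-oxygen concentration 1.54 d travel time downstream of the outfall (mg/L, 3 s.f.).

Mixed DO = (13.0×9.59 + 2.59×0.965)/(13.0+2.59) = 127.2/15.59 = 8.157 mg/L.
Mixed L₀ = (13.0×4.04 + 2.59×77.4)/(15.59) = 253.0/15.59 = 16.23 mg/L.
Initial deficit D₀ = C_s − DO₀ = 10.7 − 8.157 = 2.543 mg/L.
D(1.54) = [0.272×16.23/(0.711−0.272)](e^(−0.272×1.54) − e^(−0.711×1.54)) + 2.543 e^(−0.711×1.54)
= 10.05 × (0.6578 − 0.3346) + 2.543 × 0.3346 = 4.101 mg/L.
DO = 10.7 − 4.101 = 6.599 mg/L.

DO ≈ 6.60 mg/L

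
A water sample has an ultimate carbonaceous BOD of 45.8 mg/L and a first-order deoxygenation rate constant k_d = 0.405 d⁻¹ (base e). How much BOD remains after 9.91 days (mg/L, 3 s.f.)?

L_t = L₀ e^(−k_d t) = 45.8 × e^(−0.405×9.91) = 45.8 × 0.01807 = 0.8276 mg/L.

L ≈ 0.828 mg/L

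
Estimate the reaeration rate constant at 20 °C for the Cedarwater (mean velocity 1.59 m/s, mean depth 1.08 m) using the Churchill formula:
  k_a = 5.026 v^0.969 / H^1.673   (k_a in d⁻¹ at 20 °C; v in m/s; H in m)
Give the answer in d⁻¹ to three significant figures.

k_a = 5.026 × 1.59^0.969 / 1.08^1.673 = 5.026 × 1.567 / 1.137 = 6.926 d⁻¹.

k_a ≈ 6.93 d⁻¹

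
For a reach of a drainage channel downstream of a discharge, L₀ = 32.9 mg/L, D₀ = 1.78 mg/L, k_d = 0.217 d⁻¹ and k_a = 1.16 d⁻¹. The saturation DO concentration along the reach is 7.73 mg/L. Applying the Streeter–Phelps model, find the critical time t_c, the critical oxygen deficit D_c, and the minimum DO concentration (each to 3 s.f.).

With k_a/k_d = 5.346 and 1 − D₀(k_a−k_d)/(k_d L₀) = 0.7649,
t_c = ln(5.346 × 0.7649) / (1.16 − 0.217) = ln(4.089) / 0.9430 = 1.408/0.9430 = 1.493 d.
L(t_c) = L₀ e^(−k_d t_c) = 32.9 × 0.7232 = 23.79 mg/L, and at the critical point k_a D_c = k_d L, so D_c = (0.217/1.16) × 23.79 = 4.451 mg/L.
Minimum DO = C_s − D_c = 7.73 − 4.451 = 3.279 mg/L.

t_c ≈ 1.49 d; D_c ≈ 4.45 mg/L; min DO ≈ 3.28 mg/L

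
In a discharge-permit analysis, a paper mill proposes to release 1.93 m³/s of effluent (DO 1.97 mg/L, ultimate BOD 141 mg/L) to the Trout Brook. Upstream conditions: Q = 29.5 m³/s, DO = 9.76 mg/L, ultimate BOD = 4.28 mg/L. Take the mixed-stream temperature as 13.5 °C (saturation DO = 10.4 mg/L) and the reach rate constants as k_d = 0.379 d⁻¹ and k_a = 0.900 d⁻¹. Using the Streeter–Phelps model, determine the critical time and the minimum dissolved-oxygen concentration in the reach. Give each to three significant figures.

Mixed DO = (29.5×9.76 + 1.93×1.97)/(29.5+1.93) = 291.7/31.43 = 9.282 mg/L.
Mixed L₀ = (29.5×4.28 + 1.93×141)/(31.43) = 398.4/31.43 = 12.68 mg/L.
Initial deficit D₀ = C_s − DO₀ = 10.4 − 9.282 = 1.118 mg/L.
t_c = (1/0.5210) ln[(0.900/0.379)(1 − 1.118×0.5210/(0.379×12.68))] = 1.919 × ln(2.087) = 1.412 d.
D_c = (0.379/0.900) × 12.68 × e^(−0.379×1.412) = 0.4211 × 12.68 × 0.5856 = 3.126 mg/L.
Minimum DO = 10.4 − 3.126 = 7.274 mg/L.

t_c ≈ 1.41 d; minimum DO ≈ 7.27 mg/L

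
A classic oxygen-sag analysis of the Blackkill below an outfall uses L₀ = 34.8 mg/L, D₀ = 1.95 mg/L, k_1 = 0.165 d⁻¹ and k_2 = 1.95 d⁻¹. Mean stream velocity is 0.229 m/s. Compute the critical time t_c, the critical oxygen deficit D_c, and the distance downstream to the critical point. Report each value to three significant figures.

t_c ≈ 0.861 d; D_c ≈ 2.55 mg/L; x_c ≈ 17.0 km

At the critical point dD/dt = 0, so k_1 L₀ e^(−k_1 t) = k_2 D. Substituting D(t) from the Streeter–Phelps equation and solving for t gives
t_c = ln[(k_2/k_1)(1 − D₀(k_2−k_1)/(k_1 L₀))] / (k_2−k_1).
Here k_2−k_1 = 1.785 d⁻¹ and 1 − D₀(k_2−k_1)/(k_1 L₀) = 1 − 1.95×1.785/(0.165×34.8) = 0.3938, so
t_c = ln(11.82 × 0.3938) / 1.785 = 1.538 / 1.785 = 0.8615 d.
L(t_c) = L₀ e^(−k_1 t_c) = 34.8 × 0.8675 = 30.19 mg/L, and at the critical point k_2 D_c = k_1 L, so D_c = (0.165/1.95) × 30.19 = 2.554 mg/L.
x_c = v t_c = 0.229 m/s × 0.8615 d × 86400 s/d = 17040 m ≈ 17.0 km.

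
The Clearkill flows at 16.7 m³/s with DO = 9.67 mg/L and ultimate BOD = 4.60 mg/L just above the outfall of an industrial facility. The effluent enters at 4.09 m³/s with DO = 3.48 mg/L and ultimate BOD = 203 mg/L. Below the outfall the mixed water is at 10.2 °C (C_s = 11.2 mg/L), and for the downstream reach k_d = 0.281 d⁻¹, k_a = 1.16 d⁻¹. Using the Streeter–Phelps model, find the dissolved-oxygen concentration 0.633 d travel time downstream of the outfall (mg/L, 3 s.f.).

DO ≈ 4.90 mg/L

Mixed DO = (16.7×9.67 + 4.09×3.48)/(16.7+4.09) = 175.7/20.79 = 8.452 mg/L.
Mixed L₀ = (16.7×4.60 + 4.09×203)/(20.79) = 907.1/20.79 = 43.63 mg/L.
Initial deficit D₀ = C_s − DO₀ = 11.2 − 8.452 = 2.748 mg/L.
D(0.633) = [0.281×43.63/(1.16−0.281)](e^(−0.281×0.633) − e^(−1.16×0.633)) + 2.748 e^(−1.16×0.633)
= 13.95 × (0.8370 − 0.4799) + 2.748 × 0.4799 = 6.301 mg/L.
DO = 11.2 − 6.301 = 4.899 mg/L.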